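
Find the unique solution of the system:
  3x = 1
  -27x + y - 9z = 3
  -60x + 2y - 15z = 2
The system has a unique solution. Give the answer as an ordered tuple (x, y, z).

Form the augmented matrix and row-reduce:
  [   3  0    0  |  1 ]
  [ -27  1   -9  |  3 ]
  [ -60  2  -15  |  2 ]
Multiply R1 by 1/3.
  [   1  0    0  |  1/3 ]
  [ -27  1   -9  |    3 ]
  [ -60  2  -15  |    2 ]
Add 27 times R1 to R2.
  [   1  0    0  |  1/3 ]
  [   0  1   -9  |   12 ]
  [ -60  2  -15  |    2 ]
Add 60 times R1 to R3.
  [ 1  0    0  |  1/3 ]
  [ 0  1   -9  |   12 ]
  [ 0  2  -15  |   22 ]
Subtract 2 times R2 from R3.
  [ 1  0   0  |  1/3 ]
  [ 0  1  -9  |   12 ]
  [ 0  0   3  |   -2 ]
Multiply R3 by 1/3.
  [ 1  0   0  |   1/3 ]
  [ 0  1  -9  |    12 ]
  [ 0  0   1  |  -2/3 ]
Add 9 times R3 to R2.
  [ 1  0  0  |   1/3 ]
  [ 0  1  0  |     6 ]
  [ 0  0  1  |  -2/3 ]
Reading off the last column: x = 1/3, y = 6, z = -2/3.

(1/3, 6, -2/3)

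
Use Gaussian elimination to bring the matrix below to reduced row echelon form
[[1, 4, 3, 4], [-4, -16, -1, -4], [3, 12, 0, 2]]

[[1, 4, 0, 0], [0, 0, 1, 0], [0, 0, 0, 1]]

R2 := R2 + 4·R1
  [ 1   4   3   4 ]
  [ 0   0  11  12 ]
  [ 3  12   0   2 ]
R3 := R3 − 3·R1
  [ 1  4   3    4 ]
  [ 0  0  11   12 ]
  [ 0  0  -9  -10 ]
R2 := 1/11·R2
  [ 1  4   3      4 ]
  [ 0  0   1  12/11 ]
  [ 0  0  -9    -10 ]
R3 := R3 + 9·R2
  [ 1  4  3      4 ]
  [ 0  0  1  12/11 ]
  [ 0  0  0  -2/11 ]
R3 := -11/2·R3
  [ 1  4  3      4 ]
  [ 0  0  1  12/11 ]
  [ 0  0  0      1 ]
R2 := R2 − 12/11·R3
  [ 1  4  3  4 ]
  [ 0  0  1  0 ]
  [ 0  0  0  1 ]
R1 := R1 − 4·R3
  [ 1  4  3  0 ]
  [ 0  0  1  0 ]
  [ 0  0  0  1 ]
R1 := R1 − 3·R2
  [ 1  4  0  0 ]
  [ 0  0  1  0 ]
  [ 0  0  0  1 ]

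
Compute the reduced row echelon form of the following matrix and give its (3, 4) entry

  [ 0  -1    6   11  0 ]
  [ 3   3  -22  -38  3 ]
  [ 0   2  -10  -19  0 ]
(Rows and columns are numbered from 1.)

Swap R1 and R2.
  [ 3   3  -22  -38  3 ]
  [ 0  -1    6   11  0 ]
  [ 0   2  -10  -19  0 ]
Multiply R1 by 1/3.
  [ 1   1  -22/3  -38/3  1 ]
  [ 0  -1      6     11  0 ]
  [ 0   2    -10    -19  0 ]
Multiply R2 by -1.
  [ 1  1  -22/3  -38/3  1 ]
  [ 0  1     -6    -11  0 ]
  [ 0  2    -10    -19  0 ]
Subtract 2 times R2 from R3.
  [ 1  1  -22/3  -38/3  1 ]
  [ 0  1     -6    -11  0 ]
  [ 0  0      2      3  0 ]
Multiply R3 by 1/2.
  [ 1  1  -22/3  -38/3  1 ]
  [ 0  1     -6    -11  0 ]
  [ 0  0      1    3/2  0 ]
Add 6 times R3 to R2.
  [ 1  1  -22/3  -38/3  1 ]
  [ 0  1      0     -2  0 ]
  [ 0  0      1    3/2  0 ]
Add 22/3 times R3 to R1.
  [ 1  1  0  -5/3  1 ]
  [ 0  1  0    -2  0 ]
  [ 0  0  1   3/2  0 ]
Subtract R2 from R1.
  [ 1  0  0  1/3  1 ]
  [ 0  1  0   -2  0 ]
  [ 0  0  1  3/2  0 ]

3/2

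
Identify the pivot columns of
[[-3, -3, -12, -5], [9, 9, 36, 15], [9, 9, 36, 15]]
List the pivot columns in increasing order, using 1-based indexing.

1

Multiply r1 by -1/3.
  [ 1  1   4  5/3 ]
  [ 9  9  36   15 ]
  [ 9  9  36   15 ]
Subtract 9 times r1 from r2.
  [ 1  1   4  5/3 ]
  [ 0  0   0    0 ]
  [ 9  9  36   15 ]
Subtract 9 times r1 from r3.
  [ 1  1  4  5/3 ]
  [ 0  0  0    0 ]
  [ 0  0  0    0 ]
Pivot columns are the columns containing a leading 1.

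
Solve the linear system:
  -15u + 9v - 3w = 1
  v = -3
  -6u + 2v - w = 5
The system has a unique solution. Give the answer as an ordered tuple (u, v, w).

(-5/3, -3, -1)

Form the augmented matrix and row-reduce:
  [ -15  9  -3  |   1 ]
  [   0  1   0  |  -3 ]
  [  -6  2  -1  |   5 ]
Multiply ρ1 by -1/15.
  [  1  -3/5  1/5  |  -1/15 ]
  [  0     1    0  |     -3 ]
  [ -6     2   -1  |      5 ]
Add 6 times ρ1 to ρ3.
  [ 1  -3/5  1/5  |  -1/15 ]
  [ 0     1    0  |     -3 ]
  [ 0  -8/5  1/5  |   23/5 ]
Add 8/5 times ρ2 to ρ3.
  [ 1  -3/5  1/5  |  -1/15 ]
  [ 0     1    0  |     -3 ]
  [ 0     0  1/5  |   -1/5 ]
Multiply ρ3 by 5.
  [ 1  -3/5  1/5  |  -1/15 ]
  [ 0     1    0  |     -3 ]
  [ 0     0    1  |     -1 ]
Subtract 1/5 times ρ3 from ρ1.
  [ 1  -3/5  0  |  2/15 ]
  [ 0     1  0  |    -3 ]
  [ 0     0  1  |    -1 ]
Add 3/5 times ρ2 to ρ1.
  [ 1  0  0  |  -5/3 ]
  [ 0  1  0  |    -3 ]
  [ 0  0  1  |    -1 ]
Reading off the last column: u = -5/3, v = -3, w = -1.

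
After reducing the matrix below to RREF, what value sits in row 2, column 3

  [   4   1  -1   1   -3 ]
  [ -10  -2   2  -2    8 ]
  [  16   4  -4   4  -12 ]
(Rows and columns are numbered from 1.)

ρ1 ← 1/4·ρ1
  [   1  1/4  -1/4  1/4  -3/4 ]
  [ -10   -2     2   -2     8 ]
  [  16    4    -4    4   -12 ]
ρ2 ← ρ2 + 10·ρ1
  [  1  1/4  -1/4  1/4  -3/4 ]
  [  0  1/2  -1/2  1/2   1/2 ]
  [ 16    4    -4    4   -12 ]
ρ3 ← ρ3 − 16·ρ1
  [ 1  1/4  -1/4  1/4  -3/4 ]
  [ 0  1/2  -1/2  1/2   1/2 ]
  [ 0    0     0    0     0 ]
ρ2 ← 2·ρ2
  [ 1  1/4  -1/4  1/4  -3/4 ]
  [ 0    1    -1    1     1 ]
  [ 0    0     0    0     0 ]
ρ1 ← ρ1 − 1/4·ρ2
  [ 1  0   0  0  -1 ]
  [ 0  1  -1  1   1 ]
  [ 0  0   0  0   0 ]

-1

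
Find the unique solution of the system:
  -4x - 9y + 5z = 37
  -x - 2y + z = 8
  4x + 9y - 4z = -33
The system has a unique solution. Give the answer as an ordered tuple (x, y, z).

(-2, -1, 4)

Form the augmented matrix and row-reduce:
  [ -4  -9   5  |   37 ]
  [ -1  -2   1  |    8 ]
  [  4   9  -4  |  -33 ]
R1 := -1/4·R1
R2 := R2 + R1
R3 := R3 − 4·R1
R2 := 4·R2
R2 := R2 + R3
R1 := R1 + 5/4·R3
R1 := R1 − 9/4·R2
Reading off the last column: x = -2, y = -1, z = 4.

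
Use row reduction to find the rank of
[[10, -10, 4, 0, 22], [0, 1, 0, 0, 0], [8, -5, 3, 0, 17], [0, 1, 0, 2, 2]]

rank = 4

Multiply R1 by 1/10.
  [ 1  -1  2/5  0  11/5 ]
  [ 0   1    0  0     0 ]
  [ 8  -5    3  0    17 ]
  [ 0   1    0  2     2 ]
Subtract 8 times R1 from R3.
  [ 1  -1   2/5  0  11/5 ]
  [ 0   1     0  0     0 ]
  [ 0   3  -1/5  0  -3/5 ]
  [ 0   1     0  2     2 ]
Subtract 3 times R2 from R3.
  [ 1  -1   2/5  0  11/5 ]
  [ 0   1     0  0     0 ]
  [ 0   0  -1/5  0  -3/5 ]
  [ 0   1     0  2     2 ]
Subtract R2 from R4.
  [ 1  -1   2/5  0  11/5 ]
  [ 0   1     0  0     0 ]
  [ 0   0  -1/5  0  -3/5 ]
  [ 0   0     0  2     2 ]
Multiply R3 by -5.
  [ 1  -1  2/5  0  11/5 ]
  [ 0   1    0  0     0 ]
  [ 0   0    1  0     3 ]
  [ 0   0    0  2     2 ]
Multiply R4 by 1/2.
  [ 1  -1  2/5  0  11/5 ]
  [ 0   1    0  0     0 ]
  [ 0   0    1  0     3 ]
  [ 0   0    0  1     1 ]
Subtract 2/5 times R3 from R1.
  [ 1  -1  0  0  1 ]
  [ 0   1  0  0  0 ]
  [ 0   0  1  0  3 ]
  [ 0   0  0  1  1 ]
Add R2 to R1.
  [ 1  0  0  0  1 ]
  [ 0  1  0  0  0 ]
  [ 0  0  1  0  3 ]
  [ 0  0  0  1  1 ]
The reduced form has 4 nonzero rows.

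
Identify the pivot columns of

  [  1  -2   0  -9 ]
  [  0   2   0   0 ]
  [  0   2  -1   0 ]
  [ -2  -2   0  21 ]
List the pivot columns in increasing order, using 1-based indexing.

1, 2, 3, 4

r4 ← r4 + 2·r1
r2 ← 1/2·r2
r3 ← r3 − 2·r2
r4 ← r4 + 6·r2
r3 ← -1·r3
r4 ← 1/3·r4
r1 ← r1 + 9·r4
r1 ← r1 + 2·r2
Pivot columns are the columns containing a leading 1.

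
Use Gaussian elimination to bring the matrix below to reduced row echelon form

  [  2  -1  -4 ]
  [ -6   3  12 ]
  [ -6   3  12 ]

[[1, -1/2, -2], [0, 0, 0], [0, 0, 0]]

R1 -> 1/2·R1
  [  1  -1/2  -2 ]
  [ -6     3  12 ]
  [ -6     3  12 ]
R2 -> R2 + 6·R1
  [  1  -1/2  -2 ]
  [  0     0   0 ]
  [ -6     3  12 ]
R3 -> R3 + 6·R1
  [ 1  -1/2  -2 ]
  [ 0     0   0 ]
  [ 0     0   0 ]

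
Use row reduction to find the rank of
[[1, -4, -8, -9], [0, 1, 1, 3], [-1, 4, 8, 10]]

rank = 3

Add r1 to r3.
  [ 1  -4  -8  -9 ]
  [ 0   1   1   3 ]
  [ 0   0   0   1 ]
Subtract 3 times r3 from r2.
  [ 1  -4  -8  -9 ]
  [ 0   1   1   0 ]
  [ 0   0   0   1 ]
Add 9 times r3 to r1.
  [ 1  -4  -8  0 ]
  [ 0   1   1  0 ]
  [ 0   0   0  1 ]
Add 4 times r2 to r1.
  [ 1  0  -4  0 ]
  [ 0  1   1  0 ]
  [ 0  0   0  1 ]
The reduced form has 3 nonzero rows.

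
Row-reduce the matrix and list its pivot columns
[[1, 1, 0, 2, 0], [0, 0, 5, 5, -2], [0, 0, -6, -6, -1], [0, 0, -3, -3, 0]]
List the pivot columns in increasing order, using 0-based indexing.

Multiply r2 by 1/5.
  [ 1  1   0   2     0 ]
  [ 0  0   1   1  -2/5 ]
  [ 0  0  -6  -6    -1 ]
  [ 0  0  -3  -3     0 ]
Add 6 times r2 to r3.
  [ 1  1   0   2      0 ]
  [ 0  0   1   1   -2/5 ]
  [ 0  0   0   0  -17/5 ]
  [ 0  0  -3  -3      0 ]
Add 3 times r2 to r4.
  [ 1  1  0  2      0 ]
  [ 0  0  1  1   -2/5 ]
  [ 0  0  0  0  -17/5 ]
  [ 0  0  0  0   -6/5 ]
Multiply r3 by -5/17.
  [ 1  1  0  2     0 ]
  [ 0  0  1  1  -2/5 ]
  [ 0  0  0  0     1 ]
  [ 0  0  0  0  -6/5 ]
Add 6/5 times r3 to r4.
  [ 1  1  0  2     0 ]
  [ 0  0  1  1  -2/5 ]
  [ 0  0  0  0     1 ]
  [ 0  0  0  0     0 ]
Add 2/5 times r3 to r2.
  [ 1  1  0  2  0 ]
  [ 0  0  1  1  0 ]
  [ 0  0  0  0  1 ]
  [ 0  0  0  0  0 ]
Pivot columns are the columns containing a leading 1.

0, 2, 4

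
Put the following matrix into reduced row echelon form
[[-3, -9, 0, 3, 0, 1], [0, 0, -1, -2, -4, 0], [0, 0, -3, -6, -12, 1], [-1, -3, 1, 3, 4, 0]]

R1 ← -1/3·R1
  [  1   3   0  -1    0  -1/3 ]
  [  0   0  -1  -2   -4     0 ]
  [  0   0  -3  -6  -12     1 ]
  [ -1  -3   1   3    4     0 ]
R4 ← R4 + R1
  [ 1  3   0  -1    0  -1/3 ]
  [ 0  0  -1  -2   -4     0 ]
  [ 0  0  -3  -6  -12     1 ]
  [ 0  0   1   2    4  -1/3 ]
R2 ← -1·R2
  [ 1  3   0  -1    0  -1/3 ]
  [ 0  0   1   2    4     0 ]
  [ 0  0  -3  -6  -12     1 ]
  [ 0  0   1   2    4  -1/3 ]
R3 ← R3 + 3·R2
  [ 1  3  0  -1  0  -1/3 ]
  [ 0  0  1   2  4     0 ]
  [ 0  0  0   0  0     1 ]
  [ 0  0  1   2  4  -1/3 ]
R4 ← R4 − R2
  [ 1  3  0  -1  0  -1/3 ]
  [ 0  0  1   2  4     0 ]
  [ 0  0  0   0  0     1 ]
  [ 0  0  0   0  0  -1/3 ]
R4 ← R4 + 1/3·R3
  [ 1  3  0  -1  0  -1/3 ]
  [ 0  0  1   2  4     0 ]
  [ 0  0  0   0  0     1 ]
  [ 0  0  0   0  0     0 ]
R1 ← R1 + 1/3·R3
  [ 1  3  0  -1  0  0 ]
  [ 0  0  1   2  4  0 ]
  [ 0  0  0   0  0  1 ]
  [ 0  0  0   0  0  0 ]

[[1, 3, 0, -1, 0, 0], [0, 0, 1, 2, 4, 0], [0, 0, 0, 0, 0, 1], [0, 0, 0, 0, 0, 0]]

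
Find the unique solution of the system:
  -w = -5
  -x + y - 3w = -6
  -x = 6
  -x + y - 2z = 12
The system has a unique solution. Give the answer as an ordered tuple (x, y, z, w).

(-6, 3, -3/2, 5)

Form the augmented matrix and row-reduce:
  [  0  0   0  -1  |  -5 ]
  [ -1  1   0  -3  |  -6 ]
  [ -1  0   0   0  |   6 ]
  [ -1  1  -2   0  |  12 ]
ρ1 ↔ ρ2
  [ -1  1   0  -3  |  -6 ]
  [  0  0   0  -1  |  -5 ]
  [ -1  0   0   0  |   6 ]
  [ -1  1  -2   0  |  12 ]
ρ1 := -1·ρ1
  [  1  -1   0   3  |   6 ]
  [  0   0   0  -1  |  -5 ]
  [ -1   0   0   0  |   6 ]
  [ -1   1  -2   0  |  12 ]
ρ3 := ρ3 + ρ1
  [  1  -1   0   3  |   6 ]
  [  0   0   0  -1  |  -5 ]
  [  0  -1   0   3  |  12 ]
  [ -1   1  -2   0  |  12 ]
ρ4 := ρ4 + ρ1
  [ 1  -1   0   3  |   6 ]
  [ 0   0   0  -1  |  -5 ]
  [ 0  -1   0   3  |  12 ]
  [ 0   0  -2   3  |  18 ]
ρ2 ↔ ρ3
  [ 1  -1   0   3  |   6 ]
  [ 0  -1   0   3  |  12 ]
  [ 0   0   0  -1  |  -5 ]
  [ 0   0  -2   3  |  18 ]
ρ2 := -1·ρ2
  [ 1  -1   0   3  |    6 ]
  [ 0   1   0  -3  |  -12 ]
  [ 0   0   0  -1  |   -5 ]
  [ 0   0  -2   3  |   18 ]
ρ3 ↔ ρ4
  [ 1  -1   0   3  |    6 ]
  [ 0   1   0  -3  |  -12 ]
  [ 0   0  -2   3  |   18 ]
  [ 0   0   0  -1  |   -5 ]
ρ3 := -1/2·ρ3
  [ 1  -1  0     3  |    6 ]
  [ 0   1  0    -3  |  -12 ]
  [ 0   0  1  -3/2  |   -9 ]
  [ 0   0  0    -1  |   -5 ]
ρ4 := -1·ρ4
  [ 1  -1  0     3  |    6 ]
  [ 0   1  0    -3  |  -12 ]
  [ 0   0  1  -3/2  |   -9 ]
  [ 0   0  0     1  |    5 ]
ρ3 := ρ3 + 3/2·ρ4
  [ 1  -1  0   3  |     6 ]
  [ 0   1  0  -3  |   -12 ]
  [ 0   0  1   0  |  -3/2 ]
  [ 0   0  0   1  |     5 ]
ρ2 := ρ2 + 3·ρ4
  [ 1  -1  0  3  |     6 ]
  [ 0   1  0  0  |     3 ]
  [ 0   0  1  0  |  -3/2 ]
  [ 0   0  0  1  |     5 ]
ρ1 := ρ1 − 3·ρ4
  [ 1  -1  0  0  |    -9 ]
  [ 0   1  0  0  |     3 ]
  [ 0   0  1  0  |  -3/2 ]
  [ 0   0  0  1  |     5 ]
ρ1 := ρ1 + ρ2
  [ 1  0  0  0  |    -6 ]
  [ 0  1  0  0  |     3 ]
  [ 0  0  1  0  |  -3/2 ]
  [ 0  0  0  1  |     5 ]
Reading off the last column: x = -6, y = 3, z = -3/2, w = 5.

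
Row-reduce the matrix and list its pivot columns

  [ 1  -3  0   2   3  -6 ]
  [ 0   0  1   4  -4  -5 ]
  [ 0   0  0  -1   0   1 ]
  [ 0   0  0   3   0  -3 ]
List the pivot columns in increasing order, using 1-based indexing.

r3 ← -1·r3
r4 ← r4 − 3·r3
r2 ← r2 − 4·r3
r1 ← r1 − 2·r3
Pivot columns are the columns containing a leading 1.

1, 3, 4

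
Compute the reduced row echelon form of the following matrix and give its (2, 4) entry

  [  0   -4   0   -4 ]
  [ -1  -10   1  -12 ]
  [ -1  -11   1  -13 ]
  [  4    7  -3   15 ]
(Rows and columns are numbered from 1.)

r1 <-> r2
  [ -1  -10   1  -12 ]
  [  0   -4   0   -4 ]
  [ -1  -11   1  -13 ]
  [  4    7  -3   15 ]
r1 ← -1·r1
  [  1   10  -1   12 ]
  [  0   -4   0   -4 ]
  [ -1  -11   1  -13 ]
  [  4    7  -3   15 ]
r3 ← r3 + r1
  [ 1  10  -1  12 ]
  [ 0  -4   0  -4 ]
  [ 0  -1   0  -1 ]
  [ 4   7  -3  15 ]
r4 ← r4 − 4·r1
  [ 1   10  -1   12 ]
  [ 0   -4   0   -4 ]
  [ 0   -1   0   -1 ]
  [ 0  -33   1  -33 ]
r2 ← -1/4·r2
  [ 1   10  -1   12 ]
  [ 0    1   0    1 ]
  [ 0   -1   0   -1 ]
  [ 0  -33   1  -33 ]
r3 ← r3 + r2
  [ 1   10  -1   12 ]
  [ 0    1   0    1 ]
  [ 0    0   0    0 ]
  [ 0  -33   1  -33 ]
r4 ← r4 + 33·r2
  [ 1  10  -1  12 ]
  [ 0   1   0   1 ]
  [ 0   0   0   0 ]
  [ 0   0   1   0 ]
r3 <-> r4
  [ 1  10  -1  12 ]
  [ 0   1   0   1 ]
  [ 0   0   1   0 ]
  [ 0   0   0   0 ]
r1 ← r1 + r3
  [ 1  10  0  12 ]
  [ 0   1  0   1 ]
  [ 0   0  1   0 ]
  [ 0   0  0   0 ]
r1 ← r1 − 10·r2
  [ 1  0  0  2 ]
  [ 0  1  0  1 ]
  [ 0  0  1  0 ]
  [ 0  0  0  0 ]

1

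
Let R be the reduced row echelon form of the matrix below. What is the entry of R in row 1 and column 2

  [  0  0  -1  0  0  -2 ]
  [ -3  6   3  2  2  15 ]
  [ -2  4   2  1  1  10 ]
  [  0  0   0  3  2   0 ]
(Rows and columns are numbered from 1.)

-2

R1 <=> R2
  [ -3  6   3  2  2  15 ]
  [  0  0  -1  0  0  -2 ]
  [ -2  4   2  1  1  10 ]
  [  0  0   0  3  2   0 ]
R1 ← -1/3·R1
  [  1  -2  -1  -2/3  -2/3  -5 ]
  [  0   0  -1     0     0  -2 ]
  [ -2   4   2     1     1  10 ]
  [  0   0   0     3     2   0 ]
R3 ← R3 + 2·R1
  [ 1  -2  -1  -2/3  -2/3  -5 ]
  [ 0   0  -1     0     0  -2 ]
  [ 0   0   0  -1/3  -1/3   0 ]
  [ 0   0   0     3     2   0 ]
R2 ← -1·R2
  [ 1  -2  -1  -2/3  -2/3  -5 ]
  [ 0   0   1     0     0   2 ]
  [ 0   0   0  -1/3  -1/3   0 ]
  [ 0   0   0     3     2   0 ]
R3 ← -3·R3
  [ 1  -2  -1  -2/3  -2/3  -5 ]
  [ 0   0   1     0     0   2 ]
  [ 0   0   0     1     1   0 ]
  [ 0   0   0     3     2   0 ]
R4 ← R4 − 3·R3
  [ 1  -2  -1  -2/3  -2/3  -5 ]
  [ 0   0   1     0     0   2 ]
  [ 0   0   0     1     1   0 ]
  [ 0   0   0     0    -1   0 ]
R4 ← -1·R4
  [ 1  -2  -1  -2/3  -2/3  -5 ]
  [ 0   0   1     0     0   2 ]
  [ 0   0   0     1     1   0 ]
  [ 0   0   0     0     1   0 ]
R3 ← R3 − R4
  [ 1  -2  -1  -2/3  -2/3  -5 ]
  [ 0   0   1     0     0   2 ]
  [ 0   0   0     1     0   0 ]
  [ 0   0   0     0     1   0 ]
R1 ← R1 + 2/3·R4
  [ 1  -2  -1  -2/3  0  -5 ]
  [ 0   0   1     0  0   2 ]
  [ 0   0   0     1  0   0 ]
  [ 0   0   0     0  1   0 ]
R1 ← R1 + 2/3·R3
  [ 1  -2  -1  0  0  -5 ]
  [ 0   0   1  0  0   2 ]
  [ 0   0   0  1  0   0 ]
  [ 0   0   0  0  1   0 ]
R1 ← R1 + R2
  [ 1  -2  0  0  0  -3 ]
  [ 0   0  1  0  0   2 ]
  [ 0   0  0  1  0   0 ]
  [ 0   0  0  0  1   0 ]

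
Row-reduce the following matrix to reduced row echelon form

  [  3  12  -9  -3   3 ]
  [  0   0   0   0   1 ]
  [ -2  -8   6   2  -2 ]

[[1, 4, -3, -1, 0], [0, 0, 0, 0, 1], [0, 0, 0, 0, 0]]

ρ1 := 1/3·ρ1
ρ3 := ρ3 + 2·ρ1
ρ1 := ρ1 − ρ2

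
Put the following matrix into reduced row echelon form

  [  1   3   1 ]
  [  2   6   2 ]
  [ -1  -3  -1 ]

[[1, 3, 1], [0, 0, 0], [0, 0, 0]]

R2 -> R2 − 2·R1
  [  1   3   1 ]
  [  0   0   0 ]
  [ -1  -3  -1 ]
R3 -> R3 + R1
  [ 1  3  1 ]
  [ 0  0  0 ]
  [ 0  0  0 ]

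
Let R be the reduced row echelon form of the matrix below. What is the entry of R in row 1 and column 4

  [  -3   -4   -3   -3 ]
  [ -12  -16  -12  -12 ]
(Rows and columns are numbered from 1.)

1

R1 := -1/3·R1
  [   1  4/3    1    1 ]
  [ -12  -16  -12  -12 ]
R2 := R2 + 12·R1
  [ 1  4/3  1  1 ]
  [ 0    0  0  0 ]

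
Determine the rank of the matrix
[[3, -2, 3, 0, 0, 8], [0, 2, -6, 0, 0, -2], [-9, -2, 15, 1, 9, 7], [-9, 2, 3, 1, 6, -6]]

rank = 4

r1 := 1/3·r1
r3 := r3 + 9·r1
r4 := r4 + 9·r1
r2 := 1/2·r2
r3 := r3 + 8·r2
r4 := r4 + 4·r2
r4 := r4 − r3
r4 := -1/3·r4
r3 := r3 − 9·r4
r1 := r1 + 2/3·r2
The reduced form has 4 nonzero rows.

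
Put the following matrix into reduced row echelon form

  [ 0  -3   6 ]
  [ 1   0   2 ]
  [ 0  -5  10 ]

[[1, 0, 2], [0, 1, -2], [0, 0, 0]]

Swap ρ1 and ρ2.
  [ 1   0   2 ]
  [ 0  -3   6 ]
  [ 0  -5  10 ]
Multiply ρ2 by -1/3.
  [ 1   0   2 ]
  [ 0   1  -2 ]
  [ 0  -5  10 ]
Add 5 times ρ2 to ρ3.
  [ 1  0   2 ]
  [ 0  1  -2 ]
  [ 0  0   0 ]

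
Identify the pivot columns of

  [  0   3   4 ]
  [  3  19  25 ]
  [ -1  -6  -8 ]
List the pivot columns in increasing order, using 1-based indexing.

1, 2, 3

Swap r1 and r2.
  [  3  19  25 ]
  [  0   3   4 ]
  [ -1  -6  -8 ]
Multiply r1 by 1/3.
  [  1  19/3  25/3 ]
  [  0     3     4 ]
  [ -1    -6    -8 ]
Add r1 to r3.
  [ 1  19/3  25/3 ]
  [ 0     3     4 ]
  [ 0   1/3   1/3 ]
Multiply r2 by 1/3.
  [ 1  19/3  25/3 ]
  [ 0     1   4/3 ]
  [ 0   1/3   1/3 ]
Subtract 1/3 times r2 from r3.
  [ 1  19/3  25/3 ]
  [ 0     1   4/3 ]
  [ 0     0  -1/9 ]
Multiply r3 by -9.
  [ 1  19/3  25/3 ]
  [ 0     1   4/3 ]
  [ 0     0     1 ]
Subtract 4/3 times r3 from r2.
  [ 1  19/3  25/3 ]
  [ 0     1     0 ]
  [ 0     0     1 ]
Subtract 25/3 times r3 from r1.
  [ 1  19/3  0 ]
  [ 0     1  0 ]
  [ 0     0  1 ]
Subtract 19/3 times r2 from r1.
  [ 1  0  0 ]
  [ 0  1  0 ]
  [ 0  0  1 ]
Pivot columns are the columns containing a leading 1.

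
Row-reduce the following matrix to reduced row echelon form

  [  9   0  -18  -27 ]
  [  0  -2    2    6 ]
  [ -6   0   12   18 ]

Multiply ρ1 by 1/9.
Add 6 times ρ1 to ρ3.
Multiply ρ2 by -1/2.

[[1, 0, -2, -3], [0, 1, -1, -3], [0, 0, 0, 0]]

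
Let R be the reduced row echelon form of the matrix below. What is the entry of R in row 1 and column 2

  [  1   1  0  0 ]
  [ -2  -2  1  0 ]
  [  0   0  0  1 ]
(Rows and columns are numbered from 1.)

1

R2 := R2 + 2·R1
  [ 1  1  0  0 ]
  [ 0  0  1  0 ]
  [ 0  0  0  1 ]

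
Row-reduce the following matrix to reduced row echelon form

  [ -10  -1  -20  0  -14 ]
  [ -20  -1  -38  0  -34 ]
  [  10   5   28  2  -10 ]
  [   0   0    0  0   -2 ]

R1 := -1/10·R1
  [   1  1/10    2  0  7/5 ]
  [ -20    -1  -38  0  -34 ]
  [  10     5   28  2  -10 ]
  [   0     0    0  0   -2 ]
R2 := R2 + 20·R1
  [  1  1/10   2  0  7/5 ]
  [  0     1   2  0   -6 ]
  [ 10     5  28  2  -10 ]
  [  0     0   0  0   -2 ]
R3 := R3 − 10·R1
  [ 1  1/10  2  0  7/5 ]
  [ 0     1  2  0   -6 ]
  [ 0     4  8  2  -24 ]
  [ 0     0  0  0   -2 ]
R3 := R3 − 4·R2
  [ 1  1/10  2  0  7/5 ]
  [ 0     1  2  0   -6 ]
  [ 0     0  0  2    0 ]
  [ 0     0  0  0   -2 ]
R3 := 1/2·R3
  [ 1  1/10  2  0  7/5 ]
  [ 0     1  2  0   -6 ]
  [ 0     0  0  1    0 ]
  [ 0     0  0  0   -2 ]
R4 := -1/2·R4
  [ 1  1/10  2  0  7/5 ]
  [ 0     1  2  0   -6 ]
  [ 0     0  0  1    0 ]
  [ 0     0  0  0    1 ]
R2 := R2 + 6·R4
  [ 1  1/10  2  0  7/5 ]
  [ 0     1  2  0    0 ]
  [ 0     0  0  1    0 ]
  [ 0     0  0  0    1 ]
R1 := R1 − 7/5·R4
  [ 1  1/10  2  0  0 ]
  [ 0     1  2  0  0 ]
  [ 0     0  0  1  0 ]
  [ 0     0  0  0  1 ]
R1 := R1 − 1/10·R2
  [ 1  0  9/5  0  0 ]
  [ 0  1    2  0  0 ]
  [ 0  0    0  1  0 ]
  [ 0  0    0  0  1 ]

[[1, 0, 9/5, 0, 0], [0, 1, 2, 0, 0], [0, 0, 0, 1, 0], [0, 0, 0, 0, 1]]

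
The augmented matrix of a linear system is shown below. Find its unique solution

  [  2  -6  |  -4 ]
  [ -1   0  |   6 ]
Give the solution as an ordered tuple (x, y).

(-6, -4/3)

r1 ← 1/2·r1
  [  1  -3  |  -2 ]
  [ -1   0  |   6 ]
r2 ← r2 + r1
  [ 1  -3  |  -2 ]
  [ 0  -3  |   4 ]
r2 ← -1/3·r2
  [ 1  -3  |    -2 ]
  [ 0   1  |  -4/3 ]
r1 ← r1 + 3·r2
  [ 1  0  |    -6 ]
  [ 0  1  |  -4/3 ]
Reading off the last column: x = -6, y = -4/3.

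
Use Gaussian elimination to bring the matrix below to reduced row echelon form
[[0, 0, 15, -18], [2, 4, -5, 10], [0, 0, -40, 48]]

[[1, 2, 0, 2], [0, 0, 1, -6/5], [0, 0, 0, 0]]

R1 <-> R2
  [ 2  4   -5   10 ]
  [ 0  0   15  -18 ]
  [ 0  0  -40   48 ]
R1 ← 1/2·R1
  [ 1  2  -5/2    5 ]
  [ 0  0    15  -18 ]
  [ 0  0   -40   48 ]
R2 ← 1/15·R2
  [ 1  2  -5/2     5 ]
  [ 0  0     1  -6/5 ]
  [ 0  0   -40    48 ]
R3 ← R3 + 40·R2
  [ 1  2  -5/2     5 ]
  [ 0  0     1  -6/5 ]
  [ 0  0     0     0 ]
R1 ← R1 + 5/2·R2
  [ 1  2  0     2 ]
  [ 0  0  1  -6/5 ]
  [ 0  0  0     0 ]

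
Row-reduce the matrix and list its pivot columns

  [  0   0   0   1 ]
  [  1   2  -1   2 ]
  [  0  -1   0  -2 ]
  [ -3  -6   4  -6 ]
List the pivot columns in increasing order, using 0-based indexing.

0, 1, 2, 3

r1 <-> r2
  [  1   2  -1   2 ]
  [  0   0   0   1 ]
  [  0  -1   0  -2 ]
  [ -3  -6   4  -6 ]
r4 ← r4 + 3·r1
  [ 1   2  -1   2 ]
  [ 0   0   0   1 ]
  [ 0  -1   0  -2 ]
  [ 0   0   1   0 ]
r2 <-> r3
  [ 1   2  -1   2 ]
  [ 0  -1   0  -2 ]
  [ 0   0   0   1 ]
  [ 0   0   1   0 ]
r2 ← -1·r2
  [ 1  2  -1  2 ]
  [ 0  1   0  2 ]
  [ 0  0   0  1 ]
  [ 0  0   1  0 ]
r3 <-> r4
  [ 1  2  -1  2 ]
  [ 0  1   0  2 ]
  [ 0  0   1  0 ]
  [ 0  0   0  1 ]
r2 ← r2 − 2·r4
  [ 1  2  -1  2 ]
  [ 0  1   0  0 ]
  [ 0  0   1  0 ]
  [ 0  0   0  1 ]
r1 ← r1 − 2·r4
  [ 1  2  -1  0 ]
  [ 0  1   0  0 ]
  [ 0  0   1  0 ]
  [ 0  0   0  1 ]
r1 ← r1 + r3
  [ 1  2  0  0 ]
  [ 0  1  0  0 ]
  [ 0  0  1  0 ]
  [ 0  0  0  1 ]
r1 ← r1 − 2·r2
  [ 1  0  0  0 ]
  [ 0  1  0  0 ]
  [ 0  0  1  0 ]
  [ 0  0  0  1 ]
Pivot columns are the columns containing a leading 1.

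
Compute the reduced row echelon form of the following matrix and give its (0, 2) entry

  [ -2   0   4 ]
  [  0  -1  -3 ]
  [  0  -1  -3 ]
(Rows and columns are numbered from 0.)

ρ1 := -1/2·ρ1
  [ 1   0  -2 ]
  [ 0  -1  -3 ]
  [ 0  -1  -3 ]
ρ2 := -1·ρ2
  [ 1   0  -2 ]
  [ 0   1   3 ]
  [ 0  -1  -3 ]
ρ3 := ρ3 + ρ2
  [ 1  0  -2 ]
  [ 0  1   3 ]
  [ 0  0   0 ]

-2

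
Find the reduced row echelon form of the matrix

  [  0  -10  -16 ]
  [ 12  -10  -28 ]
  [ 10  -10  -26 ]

Swap ρ1 and ρ2.
  [ 12  -10  -28 ]
  [  0  -10  -16 ]
  [ 10  -10  -26 ]
Multiply ρ1 by 1/12.
  [  1  -5/6  -7/3 ]
  [  0   -10   -16 ]
  [ 10   -10   -26 ]
Subtract 10 times ρ1 from ρ3.
  [ 1  -5/6  -7/3 ]
  [ 0   -10   -16 ]
  [ 0  -5/3  -8/3 ]
Multiply ρ2 by -1/10.
  [ 1  -5/6  -7/3 ]
  [ 0     1   8/5 ]
  [ 0  -5/3  -8/3 ]
Add 5/3 times ρ2 to ρ3.
  [ 1  -5/6  -7/3 ]
  [ 0     1   8/5 ]
  [ 0     0     0 ]
Add 5/6 times ρ2 to ρ1.
  [ 1  0   -1 ]
  [ 0  1  8/5 ]
  [ 0  0    0 ]

[[1, 0, -1], [0, 1, 8/5], [0, 0, 0]]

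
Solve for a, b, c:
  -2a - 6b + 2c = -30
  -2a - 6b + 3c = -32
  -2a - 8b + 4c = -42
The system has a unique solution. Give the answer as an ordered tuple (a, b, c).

(1, 4, -2)

Form the augmented matrix and row-reduce:
  [ -2  -6  2  |  -30 ]
  [ -2  -6  3  |  -32 ]
  [ -2  -8  4  |  -42 ]
r1 := -1/2·r1
r2 := r2 + 2·r1
r3 := r3 + 2·r1
r2 <-> r3
r2 := -1/2·r2
r2 := r2 + r3
r1 := r1 + r3
r1 := r1 − 3·r2
Reading off the last column: a = 1, b = 4, c = -2.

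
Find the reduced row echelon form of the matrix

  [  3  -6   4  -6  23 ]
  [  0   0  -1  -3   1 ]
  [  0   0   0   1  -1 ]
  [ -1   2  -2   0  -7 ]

[[1, -2, 0, 0, 3], [0, 0, 1, 0, 2], [0, 0, 0, 1, -1], [0, 0, 0, 0, 0]]

R1 := 1/3·R1
  [  1  -2  4/3  -2  23/3 ]
  [  0   0   -1  -3     1 ]
  [  0   0    0   1    -1 ]
  [ -1   2   -2   0    -7 ]
R4 := R4 + R1
  [ 1  -2   4/3  -2  23/3 ]
  [ 0   0    -1  -3     1 ]
  [ 0   0     0   1    -1 ]
  [ 0   0  -2/3  -2   2/3 ]
R2 := -1·R2
  [ 1  -2   4/3  -2  23/3 ]
  [ 0   0     1   3    -1 ]
  [ 0   0     0   1    -1 ]
  [ 0   0  -2/3  -2   2/3 ]
R4 := R4 + 2/3·R2
  [ 1  -2  4/3  -2  23/3 ]
  [ 0   0    1   3    -1 ]
  [ 0   0    0   1    -1 ]
  [ 0   0    0   0     0 ]
R2 := R2 − 3·R3
  [ 1  -2  4/3  -2  23/3 ]
  [ 0   0    1   0     2 ]
  [ 0   0    0   1    -1 ]
  [ 0   0    0   0     0 ]
R1 := R1 + 2·R3
  [ 1  -2  4/3  0  17/3 ]
  [ 0   0    1  0     2 ]
  [ 0   0    0  1    -1 ]
  [ 0   0    0  0     0 ]
R1 := R1 − 4/3·R2
  [ 1  -2  0  0   3 ]
  [ 0   0  1  0   2 ]
  [ 0   0  0  1  -1 ]
  [ 0   0  0  0   0 ]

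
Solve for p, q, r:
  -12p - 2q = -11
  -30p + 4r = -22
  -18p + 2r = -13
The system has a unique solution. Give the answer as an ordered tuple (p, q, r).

(2/3, 3/2, -1/2)

Form the augmented matrix and row-reduce:
  [ -12  -2  0  |  -11 ]
  [ -30   0  4  |  -22 ]
  [ -18   0  2  |  -13 ]
R1 → -1/12·R1
R2 → R2 + 30·R1
R3 → R3 + 18·R1
R2 → 1/5·R2
R3 → R3 − 3·R2
R3 → -5/2·R3
R2 → R2 − 4/5·R3
R1 → R1 − 1/6·R2
Reading off the last column: p = 2/3, q = 3/2, r = -1/2.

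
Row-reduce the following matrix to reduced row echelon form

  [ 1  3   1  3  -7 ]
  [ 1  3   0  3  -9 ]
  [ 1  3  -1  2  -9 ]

R2 → R2 − R1
R3 → R3 − R1
R2 → -1·R2
R3 → R3 + 2·R2
R3 → -1·R3
R1 → R1 − 3·R3
R1 → R1 − R2

[[1, 3, 0, 0, -3], [0, 0, 1, 0, 2], [0, 0, 0, 1, -2]]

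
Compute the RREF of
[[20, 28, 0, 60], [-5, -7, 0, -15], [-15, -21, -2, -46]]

R1 ← 1/20·R1
R2 ← R2 + 5·R1
R3 ← R3 + 15·R1
R2 <=> R3
R2 ← -1/2·R2

[[1, 7/5, 0, 3], [0, 0, 1, 1/2], [0, 0, 0, 0]]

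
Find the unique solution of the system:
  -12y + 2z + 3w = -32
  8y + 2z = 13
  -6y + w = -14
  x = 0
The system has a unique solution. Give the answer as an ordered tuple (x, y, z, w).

Form the augmented matrix and row-reduce:
  [ 0  -12  2  3  |  -32 ]
  [ 0    8  2  0  |   13 ]
  [ 0   -6  0  1  |  -14 ]
  [ 1    0  0  0  |    0 ]
R1 ↔ R4
R2 -> 1/8·R2
R3 -> R3 + 6·R2
R4 -> R4 + 12·R2
R3 -> 2/3·R3
R4 -> R4 − 5·R3
R4 -> -3·R4
R3 -> R3 − 2/3·R4
R2 -> R2 − 1/4·R3
Reading off the last column: x = 0, y = 3/2, z = 1/2, w = -5.

(0, 3/2, 1/2, -5)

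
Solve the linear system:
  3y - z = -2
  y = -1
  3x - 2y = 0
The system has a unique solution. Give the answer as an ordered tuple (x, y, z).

(-2/3, -1, -1)

Form the augmented matrix and row-reduce:
  [ 0   3  -1  |  -2 ]
  [ 0   1   0  |  -1 ]
  [ 3  -2   0  |   0 ]
ρ1 <-> ρ3
  [ 3  -2   0  |   0 ]
  [ 0   1   0  |  -1 ]
  [ 0   3  -1  |  -2 ]
ρ1 := 1/3·ρ1
  [ 1  -2/3   0  |   0 ]
  [ 0     1   0  |  -1 ]
  [ 0     3  -1  |  -2 ]
ρ3 := ρ3 − 3·ρ2
  [ 1  -2/3   0  |   0 ]
  [ 0     1   0  |  -1 ]
  [ 0     0  -1  |   1 ]
ρ3 := -1·ρ3
  [ 1  -2/3  0  |   0 ]
  [ 0     1  0  |  -1 ]
  [ 0     0  1  |  -1 ]
ρ1 := ρ1 + 2/3·ρ2
  [ 1  0  0  |  -2/3 ]
  [ 0  1  0  |    -1 ]
  [ 0  0  1  |    -1 ]
Reading off the last column: x = -2/3, y = -1, z = -1.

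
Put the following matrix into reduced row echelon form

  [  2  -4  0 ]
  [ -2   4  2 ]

Multiply ρ1 by 1/2.
  [  1  -2  0 ]
  [ -2   4  2 ]
Add 2 times ρ1 to ρ2.
  [ 1  -2  0 ]
  [ 0   0  2 ]
Multiply ρ2 by 1/2.
  [ 1  -2  0 ]
  [ 0   0  1 ]

[[1, -2, 0], [0, 0, 1]]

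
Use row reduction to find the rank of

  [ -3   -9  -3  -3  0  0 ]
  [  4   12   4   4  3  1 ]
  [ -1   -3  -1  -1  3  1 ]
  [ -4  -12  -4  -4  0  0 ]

rank = 2

r1 -> -1/3·r1
  [  1    3   1   1  0  0 ]
  [  4   12   4   4  3  1 ]
  [ -1   -3  -1  -1  3  1 ]
  [ -4  -12  -4  -4  0  0 ]
r2 -> r2 − 4·r1
  [  1    3   1   1  0  0 ]
  [  0    0   0   0  3  1 ]
  [ -1   -3  -1  -1  3  1 ]
  [ -4  -12  -4  -4  0  0 ]
r3 -> r3 + r1
  [  1    3   1   1  0  0 ]
  [  0    0   0   0  3  1 ]
  [  0    0   0   0  3  1 ]
  [ -4  -12  -4  -4  0  0 ]
r4 -> r4 + 4·r1
  [ 1  3  1  1  0  0 ]
  [ 0  0  0  0  3  1 ]
  [ 0  0  0  0  3  1 ]
  [ 0  0  0  0  0  0 ]
r2 -> 1/3·r2
  [ 1  3  1  1  0    0 ]
  [ 0  0  0  0  1  1/3 ]
  [ 0  0  0  0  3    1 ]
  [ 0  0  0  0  0    0 ]
r3 -> r3 − 3·r2
  [ 1  3  1  1  0    0 ]
  [ 0  0  0  0  1  1/3 ]
  [ 0  0  0  0  0    0 ]
  [ 0  0  0  0  0    0 ]
The reduced form has 2 nonzero rows.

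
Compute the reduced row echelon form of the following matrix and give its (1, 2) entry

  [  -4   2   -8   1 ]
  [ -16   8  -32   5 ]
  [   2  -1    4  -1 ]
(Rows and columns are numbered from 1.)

R1 → -1/4·R1
  [   1  -1/2    2  -1/4 ]
  [ -16     8  -32     5 ]
  [   2    -1    4    -1 ]
R2 → R2 + 16·R1
  [ 1  -1/2  2  -1/4 ]
  [ 0     0  0     1 ]
  [ 2    -1  4    -1 ]
R3 → R3 − 2·R1
  [ 1  -1/2  2  -1/4 ]
  [ 0     0  0     1 ]
  [ 0     0  0  -1/2 ]
R3 → R3 + 1/2·R2
  [ 1  -1/2  2  -1/4 ]
  [ 0     0  0     1 ]
  [ 0     0  0     0 ]
R1 → R1 + 1/4·R2
  [ 1  -1/2  2  0 ]
  [ 0     0  0  1 ]
  [ 0     0  0  0 ]

-1/2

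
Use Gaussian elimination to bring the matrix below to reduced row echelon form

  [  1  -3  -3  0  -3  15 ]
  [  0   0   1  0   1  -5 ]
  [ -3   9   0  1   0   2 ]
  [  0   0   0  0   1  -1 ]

[[1, -3, 0, 0, 0, 0], [0, 0, 1, 0, 0, -4], [0, 0, 0, 1, 0, 2], [0, 0, 0, 0, 1, -1]]

R3 → R3 + 3·R1
  [ 1  -3  -3  0  -3  15 ]
  [ 0   0   1  0   1  -5 ]
  [ 0   0  -9  1  -9  47 ]
  [ 0   0   0  0   1  -1 ]
R3 → R3 + 9·R2
  [ 1  -3  -3  0  -3  15 ]
  [ 0   0   1  0   1  -5 ]
  [ 0   0   0  1   0   2 ]
  [ 0   0   0  0   1  -1 ]
R2 → R2 − R4
  [ 1  -3  -3  0  -3  15 ]
  [ 0   0   1  0   0  -4 ]
  [ 0   0   0  1   0   2 ]
  [ 0   0   0  0   1  -1 ]
R1 → R1 + 3·R4
  [ 1  -3  -3  0  0  12 ]
  [ 0   0   1  0  0  -4 ]
  [ 0   0   0  1  0   2 ]
  [ 0   0   0  0  1  -1 ]
R1 → R1 + 3·R2
  [ 1  -3  0  0  0   0 ]
  [ 0   0  1  0  0  -4 ]
  [ 0   0  0  1  0   2 ]
  [ 0   0  0  0  1  -1 ]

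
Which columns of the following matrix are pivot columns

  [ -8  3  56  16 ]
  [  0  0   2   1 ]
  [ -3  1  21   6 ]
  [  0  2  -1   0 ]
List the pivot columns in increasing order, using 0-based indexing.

0, 1, 2, 3

R1 ← -1/8·R1
  [  1  -3/8  -7  -2 ]
  [  0     0   2   1 ]
  [ -3     1  21   6 ]
  [  0     2  -1   0 ]
R3 ← R3 + 3·R1
  [ 1  -3/8  -7  -2 ]
  [ 0     0   2   1 ]
  [ 0  -1/8   0   0 ]
  [ 0     2  -1   0 ]
R2 <-> R3
  [ 1  -3/8  -7  -2 ]
  [ 0  -1/8   0   0 ]
  [ 0     0   2   1 ]
  [ 0     2  -1   0 ]
R2 ← -8·R2
  [ 1  -3/8  -7  -2 ]
  [ 0     1   0   0 ]
  [ 0     0   2   1 ]
  [ 0     2  -1   0 ]
R4 ← R4 − 2·R2
  [ 1  -3/8  -7  -2 ]
  [ 0     1   0   0 ]
  [ 0     0   2   1 ]
  [ 0     0  -1   0 ]
R3 ← 1/2·R3
  [ 1  -3/8  -7   -2 ]
  [ 0     1   0    0 ]
  [ 0     0   1  1/2 ]
  [ 0     0  -1    0 ]
R4 ← R4 + R3
  [ 1  -3/8  -7   -2 ]
  [ 0     1   0    0 ]
  [ 0     0   1  1/2 ]
  [ 0     0   0  1/2 ]
R4 ← 2·R4
  [ 1  -3/8  -7   -2 ]
  [ 0     1   0    0 ]
  [ 0     0   1  1/2 ]
  [ 0     0   0    1 ]
R3 ← R3 − 1/2·R4
  [ 1  -3/8  -7  -2 ]
  [ 0     1   0   0 ]
  [ 0     0   1   0 ]
  [ 0     0   0   1 ]
R1 ← R1 + 2·R4
  [ 1  -3/8  -7  0 ]
  [ 0     1   0  0 ]
  [ 0     0   1  0 ]
  [ 0     0   0  1 ]
R1 ← R1 + 7·R3
  [ 1  -3/8  0  0 ]
  [ 0     1  0  0 ]
  [ 0     0  1  0 ]
  [ 0     0  0  1 ]
R1 ← R1 + 3/8·R2
  [ 1  0  0  0 ]
  [ 0  1  0  0 ]
  [ 0  0  1  0 ]
  [ 0  0  0  1 ]
Pivot columns are the columns containing a leading 1.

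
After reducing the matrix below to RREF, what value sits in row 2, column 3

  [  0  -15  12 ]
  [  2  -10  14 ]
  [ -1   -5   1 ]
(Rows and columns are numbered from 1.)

R1 <=> R2
R1 → 1/2·R1
R3 → R3 + R1
R2 → -1/15·R2
R3 → R3 + 10·R2
R1 → R1 + 5·R2

-4/5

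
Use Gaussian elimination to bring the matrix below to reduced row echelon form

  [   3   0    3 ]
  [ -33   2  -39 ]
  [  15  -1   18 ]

ρ1 := 1/3·ρ1
ρ2 := ρ2 + 33·ρ1
ρ3 := ρ3 − 15·ρ1
ρ2 := 1/2·ρ2
ρ3 := ρ3 + ρ2

[[1, 0, 1], [0, 1, -3], [0, 0, 0]]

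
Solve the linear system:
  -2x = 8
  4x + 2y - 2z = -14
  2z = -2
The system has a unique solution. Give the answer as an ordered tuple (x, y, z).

(-4, 0, -1)

Form the augmented matrix and row-reduce:
  [ -2  0   0  |    8 ]
  [  4  2  -2  |  -14 ]
  [  0  0   2  |   -2 ]
ρ1 ← -1/2·ρ1
ρ2 ← ρ2 − 4·ρ1
ρ2 ← 1/2·ρ2
ρ3 ← 1/2·ρ3
ρ2 ← ρ2 + ρ3
Reading off the last column: x = -4, y = 0, z = -1.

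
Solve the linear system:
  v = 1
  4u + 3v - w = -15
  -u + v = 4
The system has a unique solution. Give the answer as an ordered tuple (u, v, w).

(-3, 1, 6)

Form the augmented matrix and row-reduce:
  [  0  1   0  |    1 ]
  [  4  3  -1  |  -15 ]
  [ -1  1   0  |    4 ]
r1 <-> r2
  [  4  3  -1  |  -15 ]
  [  0  1   0  |    1 ]
  [ -1  1   0  |    4 ]
r1 ← 1/4·r1
  [  1  3/4  -1/4  |  -15/4 ]
  [  0    1     0  |      1 ]
  [ -1    1     0  |      4 ]
r3 ← r3 + r1
  [ 1  3/4  -1/4  |  -15/4 ]
  [ 0    1     0  |      1 ]
  [ 0  7/4  -1/4  |    1/4 ]
r3 ← r3 − 7/4·r2
  [ 1  3/4  -1/4  |  -15/4 ]
  [ 0    1     0  |      1 ]
  [ 0    0  -1/4  |   -3/2 ]
r3 ← -4·r3
  [ 1  3/4  -1/4  |  -15/4 ]
  [ 0    1     0  |      1 ]
  [ 0    0     1  |      6 ]
r1 ← r1 + 1/4·r3
  [ 1  3/4  0  |  -9/4 ]
  [ 0    1  0  |     1 ]
  [ 0    0  1  |     6 ]
r1 ← r1 − 3/4·r2
  [ 1  0  0  |  -3 ]
  [ 0  1  0  |   1 ]
  [ 0  0  1  |   6 ]
Reading off the last column: u = -3, v = 1, w = 6.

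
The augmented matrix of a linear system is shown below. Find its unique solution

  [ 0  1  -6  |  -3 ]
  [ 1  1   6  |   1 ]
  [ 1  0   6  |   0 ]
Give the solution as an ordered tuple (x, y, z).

(-4, 1, 2/3)

ρ1 ↔ ρ2
  [ 1  1   6  |   1 ]
  [ 0  1  -6  |  -3 ]
  [ 1  0   6  |   0 ]
ρ3 := ρ3 − ρ1
  [ 1   1   6  |   1 ]
  [ 0   1  -6  |  -3 ]
  [ 0  -1   0  |  -1 ]
ρ3 := ρ3 + ρ2
  [ 1  1   6  |   1 ]
  [ 0  1  -6  |  -3 ]
  [ 0  0  -6  |  -4 ]
ρ3 := -1/6·ρ3
  [ 1  1   6  |    1 ]
  [ 0  1  -6  |   -3 ]
  [ 0  0   1  |  2/3 ]
ρ2 := ρ2 + 6·ρ3
  [ 1  1  6  |    1 ]
  [ 0  1  0  |    1 ]
  [ 0  0  1  |  2/3 ]
ρ1 := ρ1 − 6·ρ3
  [ 1  1  0  |   -3 ]
  [ 0  1  0  |    1 ]
  [ 0  0  1  |  2/3 ]
ρ1 := ρ1 − ρ2
  [ 1  0  0  |   -4 ]
  [ 0  1  0  |    1 ]
  [ 0  0  1  |  2/3 ]
Reading off the last column: x = -4, y = 1, z = 2/3.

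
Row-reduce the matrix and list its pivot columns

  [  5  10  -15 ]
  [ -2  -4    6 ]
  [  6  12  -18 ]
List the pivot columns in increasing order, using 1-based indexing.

1

R1 → 1/5·R1
  [  1   2   -3 ]
  [ -2  -4    6 ]
  [  6  12  -18 ]
R2 → R2 + 2·R1
  [ 1   2   -3 ]
  [ 0   0    0 ]
  [ 6  12  -18 ]
R3 → R3 − 6·R1
  [ 1  2  -3 ]
  [ 0  0   0 ]
  [ 0  0   0 ]
Pivot columns are the columns containing a leading 1.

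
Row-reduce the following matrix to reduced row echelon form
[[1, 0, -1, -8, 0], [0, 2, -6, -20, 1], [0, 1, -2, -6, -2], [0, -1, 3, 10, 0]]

[[1, 0, 0, -4, 0], [0, 1, 0, 2, 0], [0, 0, 1, 4, 0], [0, 0, 0, 0, 1]]

Multiply R2 by 1/2.
  [ 1   0  -1   -8    0 ]
  [ 0   1  -3  -10  1/2 ]
  [ 0   1  -2   -6   -2 ]
  [ 0  -1   3   10    0 ]
Subtract R2 from R3.
  [ 1   0  -1   -8     0 ]
  [ 0   1  -3  -10   1/2 ]
  [ 0   0   1    4  -5/2 ]
  [ 0  -1   3   10     0 ]
Add R2 to R4.
  [ 1  0  -1   -8     0 ]
  [ 0  1  -3  -10   1/2 ]
  [ 0  0   1    4  -5/2 ]
  [ 0  0   0    0   1/2 ]
Multiply R4 by 2.
  [ 1  0  -1   -8     0 ]
  [ 0  1  -3  -10   1/2 ]
  [ 0  0   1    4  -5/2 ]
  [ 0  0   0    0     1 ]
Add 5/2 times R4 to R3.
  [ 1  0  -1   -8    0 ]
  [ 0  1  -3  -10  1/2 ]
  [ 0  0   1    4    0 ]
  [ 0  0   0    0    1 ]
Subtract 1/2 times R4 from R2.
  [ 1  0  -1   -8  0 ]
  [ 0  1  -3  -10  0 ]
  [ 0  0   1    4  0 ]
  [ 0  0   0    0  1 ]
Add 3 times R3 to R2.
  [ 1  0  -1  -8  0 ]
  [ 0  1   0   2  0 ]
  [ 0  0   1   4  0 ]
  [ 0  0   0   0  1 ]
Add R3 to R1.
  [ 1  0  0  -4  0 ]
  [ 0  1  0   2  0 ]
  [ 0  0  1   4  0 ]
  [ 0  0  0   0  1 ]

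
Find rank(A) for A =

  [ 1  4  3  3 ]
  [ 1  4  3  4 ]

rank = 2

R2 -> R2 − R1
  [ 1  4  3  3 ]
  [ 0  0  0  1 ]
R1 -> R1 − 3·R2
  [ 1  4  3  0 ]
  [ 0  0  0  1 ]
The reduced form has 2 nonzero rows.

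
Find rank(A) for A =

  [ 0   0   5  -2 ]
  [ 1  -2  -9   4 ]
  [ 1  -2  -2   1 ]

rank = 3

Swap R1 and R2.
  [ 1  -2  -9   4 ]
  [ 0   0   5  -2 ]
  [ 1  -2  -2   1 ]
Subtract R1 from R3.
  [ 1  -2  -9   4 ]
  [ 0   0   5  -2 ]
  [ 0   0   7  -3 ]
Multiply R2 by 1/5.
  [ 1  -2  -9     4 ]
  [ 0   0   1  -2/5 ]
  [ 0   0   7    -3 ]
Subtract 7 times R2 from R3.
  [ 1  -2  -9     4 ]
  [ 0   0   1  -2/5 ]
  [ 0   0   0  -1/5 ]
Multiply R3 by -5.
  [ 1  -2  -9     4 ]
  [ 0   0   1  -2/5 ]
  [ 0   0   0     1 ]
Add 2/5 times R3 to R2.
  [ 1  -2  -9  4 ]
  [ 0   0   1  0 ]
  [ 0   0   0  1 ]
Subtract 4 times R3 from R1.
  [ 1  -2  -9  0 ]
  [ 0   0   1  0 ]
  [ 0   0   0  1 ]
Add 9 times R2 to R1.
  [ 1  -2  0  0 ]
  [ 0   0  1  0 ]
  [ 0   0  0  1 ]
The reduced form has 3 nonzero rows.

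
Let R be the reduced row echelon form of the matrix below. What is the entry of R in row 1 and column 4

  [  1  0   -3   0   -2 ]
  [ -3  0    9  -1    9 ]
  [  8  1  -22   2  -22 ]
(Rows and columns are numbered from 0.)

R2 → R2 + 3·R1
  [ 1  0   -3   0   -2 ]
  [ 0  0    0  -1    3 ]
  [ 8  1  -22   2  -22 ]
R3 → R3 − 8·R1
  [ 1  0  -3   0  -2 ]
  [ 0  0   0  -1   3 ]
  [ 0  1   2   2  -6 ]
R2 ↔ R3
  [ 1  0  -3   0  -2 ]
  [ 0  1   2   2  -6 ]
  [ 0  0   0  -1   3 ]
R3 → -1·R3
  [ 1  0  -3  0  -2 ]
  [ 0  1   2  2  -6 ]
  [ 0  0   0  1  -3 ]
R2 → R2 − 2·R3
  [ 1  0  -3  0  -2 ]
  [ 0  1   2  0   0 ]
  [ 0  0   0  1  -3 ]

0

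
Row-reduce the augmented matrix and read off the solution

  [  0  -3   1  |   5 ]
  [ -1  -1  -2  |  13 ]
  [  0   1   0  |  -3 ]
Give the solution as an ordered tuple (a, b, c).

(-2, -3, -4)

R1 <-> R2
  [ -1  -1  -2  |  13 ]
  [  0  -3   1  |   5 ]
  [  0   1   0  |  -3 ]
R1 ← -1·R1
  [ 1   1  2  |  -13 ]
  [ 0  -3  1  |    5 ]
  [ 0   1  0  |   -3 ]
R2 ← -1/3·R2
  [ 1  1     2  |   -13 ]
  [ 0  1  -1/3  |  -5/3 ]
  [ 0  1     0  |    -3 ]
R3 ← R3 − R2
  [ 1  1     2  |   -13 ]
  [ 0  1  -1/3  |  -5/3 ]
  [ 0  0   1/3  |  -4/3 ]
R3 ← 3·R3
  [ 1  1     2  |   -13 ]
  [ 0  1  -1/3  |  -5/3 ]
  [ 0  0     1  |    -4 ]
R2 ← R2 + 1/3·R3
  [ 1  1  2  |  -13 ]
  [ 0  1  0  |   -3 ]
  [ 0  0  1  |   -4 ]
R1 ← R1 − 2·R3
  [ 1  1  0  |  -5 ]
  [ 0  1  0  |  -3 ]
  [ 0  0  1  |  -4 ]
R1 ← R1 − R2
  [ 1  0  0  |  -2 ]
  [ 0  1  0  |  -3 ]
  [ 0  0  1  |  -4 ]
Reading off the last column: a = -2, b = -3, c = -4.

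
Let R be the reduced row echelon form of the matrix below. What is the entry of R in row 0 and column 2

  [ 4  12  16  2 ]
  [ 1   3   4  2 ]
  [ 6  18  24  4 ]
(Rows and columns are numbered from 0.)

r1 -> 1/4·r1
r2 -> r2 − r1
r3 -> r3 − 6·r1
r2 -> 2/3·r2
r3 -> r3 − r2
r1 -> r1 − 1/2·r2

4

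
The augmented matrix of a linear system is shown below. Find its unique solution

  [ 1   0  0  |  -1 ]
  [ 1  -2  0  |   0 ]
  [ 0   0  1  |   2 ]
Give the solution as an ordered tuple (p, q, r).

(-1, -1/2, 2)

R2 ← R2 − R1
  [ 1   0  0  |  -1 ]
  [ 0  -2  0  |   1 ]
  [ 0   0  1  |   2 ]
R2 ← -1/2·R2
  [ 1  0  0  |    -1 ]
  [ 0  1  0  |  -1/2 ]
  [ 0  0  1  |     2 ]
Reading off the last column: p = -1, q = -1/2, r = 2.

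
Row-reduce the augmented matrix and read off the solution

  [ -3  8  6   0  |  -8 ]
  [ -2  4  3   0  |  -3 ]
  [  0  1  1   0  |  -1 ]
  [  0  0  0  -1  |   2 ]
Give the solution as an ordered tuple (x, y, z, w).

R1 ← -1/3·R1
R2 ← R2 + 2·R1
R2 ← -3/4·R2
R3 ← R3 − R2
R3 ← 4·R3
R4 ← -1·R4
R2 ← R2 − 3/4·R3
R1 ← R1 + 2·R3
R1 ← R1 + 8/3·R2
Reading off the last column: x = -2, y = -4, z = 3, w = -2.

(-2, -4, 3, -2)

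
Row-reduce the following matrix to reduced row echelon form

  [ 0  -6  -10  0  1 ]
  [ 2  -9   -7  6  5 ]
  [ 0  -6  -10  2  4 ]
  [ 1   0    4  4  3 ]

[[1, 0, 4, 0, 0], [0, 1, 5/3, 0, 0], [0, 0, 0, 1, 0], [0, 0, 0, 0, 1]]

ρ1 <-> ρ2
  [ 2  -9   -7  6  5 ]
  [ 0  -6  -10  0  1 ]
  [ 0  -6  -10  2  4 ]
  [ 1   0    4  4  3 ]
ρ1 := 1/2·ρ1
  [ 1  -9/2  -7/2  3  5/2 ]
  [ 0    -6   -10  0    1 ]
  [ 0    -6   -10  2    4 ]
  [ 1     0     4  4    3 ]
ρ4 := ρ4 − ρ1
  [ 1  -9/2  -7/2  3  5/2 ]
  [ 0    -6   -10  0    1 ]
  [ 0    -6   -10  2    4 ]
  [ 0   9/2  15/2  1  1/2 ]
ρ2 := -1/6·ρ2
  [ 1  -9/2  -7/2  3   5/2 ]
  [ 0     1   5/3  0  -1/6 ]
  [ 0    -6   -10  2     4 ]
  [ 0   9/2  15/2  1   1/2 ]
ρ3 := ρ3 + 6·ρ2
  [ 1  -9/2  -7/2  3   5/2 ]
  [ 0     1   5/3  0  -1/6 ]
  [ 0     0     0  2     3 ]
  [ 0   9/2  15/2  1   1/2 ]
ρ4 := ρ4 − 9/2·ρ2
  [ 1  -9/2  -7/2  3   5/2 ]
  [ 0     1   5/3  0  -1/6 ]
  [ 0     0     0  2     3 ]
  [ 0     0     0  1   5/4 ]
ρ3 := 1/2·ρ3
  [ 1  -9/2  -7/2  3   5/2 ]
  [ 0     1   5/3  0  -1/6 ]
  [ 0     0     0  1   3/2 ]
  [ 0     0     0  1   5/4 ]
ρ4 := ρ4 − ρ3
  [ 1  -9/2  -7/2  3   5/2 ]
  [ 0     1   5/3  0  -1/6 ]
  [ 0     0     0  1   3/2 ]
  [ 0     0     0  0  -1/4 ]
ρ4 := -4·ρ4
  [ 1  -9/2  -7/2  3   5/2 ]
  [ 0     1   5/3  0  -1/6 ]
  [ 0     0     0  1   3/2 ]
  [ 0     0     0  0     1 ]
ρ3 := ρ3 − 3/2·ρ4
  [ 1  -9/2  -7/2  3   5/2 ]
  [ 0     1   5/3  0  -1/6 ]
  [ 0     0     0  1     0 ]
  [ 0     0     0  0     1 ]
ρ2 := ρ2 + 1/6·ρ4
  [ 1  -9/2  -7/2  3  5/2 ]
  [ 0     1   5/3  0    0 ]
  [ 0     0     0  1    0 ]
  [ 0     0     0  0    1 ]
ρ1 := ρ1 − 5/2·ρ4
  [ 1  -9/2  -7/2  3  0 ]
  [ 0     1   5/3  0  0 ]
  [ 0     0     0  1  0 ]
  [ 0     0     0  0  1 ]
ρ1 := ρ1 − 3·ρ3
  [ 1  -9/2  -7/2  0  0 ]
  [ 0     1   5/3  0  0 ]
  [ 0     0     0  1  0 ]
  [ 0     0     0  0  1 ]
ρ1 := ρ1 + 9/2·ρ2
  [ 1  0    4  0  0 ]
  [ 0  1  5/3  0  0 ]
  [ 0  0    0  1  0 ]
  [ 0  0    0  0  1 ]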